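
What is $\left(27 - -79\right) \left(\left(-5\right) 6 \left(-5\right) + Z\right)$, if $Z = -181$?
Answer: $-3286$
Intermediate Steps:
$\left(27 - -79\right) \left(\left(-5\right) 6 \left(-5\right) + Z\right) = \left(27 - -79\right) \left(\left(-5\right) 6 \left(-5\right) - 181\right) = \left(27 + 79\right) \left(\left(-30\right) \left(-5\right) - 181\right) = 106 \left(150 - 181\right) = 106 \left(-31\right) = -3286$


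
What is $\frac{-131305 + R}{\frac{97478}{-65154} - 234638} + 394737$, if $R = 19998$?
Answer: $\frac{431044912135092}{1091978695} \approx 3.9474 \cdot 10^{5}$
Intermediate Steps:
$\frac{-131305 + R}{\frac{97478}{-65154} - 234638} + 394737 = \frac{-131305 + 19998}{\frac{97478}{-65154} - 234638} + 394737 = - \frac{111307}{97478 \left(- \frac{1}{65154}\right) - 234638} + 394737 = - \frac{111307}{- \frac{48739}{32577} - 234638} + 394737 = - \frac{111307}{- \frac{7643850865}{32577}} + 394737 = \left(-111307\right) \left(- \frac{32577}{7643850865}\right) + 394737 = \frac{518006877}{1091978695} + 394737 = \frac{431044912135092}{1091978695}$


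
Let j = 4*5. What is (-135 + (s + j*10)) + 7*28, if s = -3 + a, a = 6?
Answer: 264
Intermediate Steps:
s = 3 (s = -3 + 6 = 3)
j = 20
(-135 + (s + j*10)) + 7*28 = (-135 + (3 + 20*10)) + 7*28 = (-135 + (3 + 200)) + 196 = (-135 + 203) + 196 = 68 + 196 = 264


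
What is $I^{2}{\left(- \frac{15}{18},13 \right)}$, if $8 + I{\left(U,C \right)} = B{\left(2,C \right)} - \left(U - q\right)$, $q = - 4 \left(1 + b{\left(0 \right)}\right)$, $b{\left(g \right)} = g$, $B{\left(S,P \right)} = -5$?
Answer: $\frac{9409}{36} \approx 261.36$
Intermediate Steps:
$q = -4$ ($q = - 4 \left(1 + 0\right) = \left(-4\right) 1 = -4$)
$I{\left(U,C \right)} = -17 - U$ ($I{\left(U,C \right)} = -8 - \left(9 + U\right) = -17 - U$)
$I^{2}{\left(- \frac{15}{18},13 \right)} = \left(-17 - - \frac{15}{18}\right)^{2} = \left(-17 - \left(-15\right) \frac{1}{18}\right)^{2} = \left(-17 - - \frac{5}{6}\right)^{2} = \left(-17 + \frac{5}{6}\right)^{2} = \left(- \frac{97}{6}\right)^{2} = \frac{9409}{36}$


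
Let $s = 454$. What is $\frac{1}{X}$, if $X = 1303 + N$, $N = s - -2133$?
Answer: $\frac{1}{3890} \approx 0.00025707$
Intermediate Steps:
$N = 2587$ ($N = 454 - -2133 = 454 + 2133 = 2587$)
$X = 3890$ ($X = 1303 + 2587 = 3890$)
$\frac{1}{X} = \frac{1}{3890}$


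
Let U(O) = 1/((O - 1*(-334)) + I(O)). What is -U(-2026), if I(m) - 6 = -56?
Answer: 1/1742 ≈ 0.00057405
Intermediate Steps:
I(m) = -50 (I(m) = 6 - 56 = -50)
U(O) = 1/(284 + O) (U(O) = 1/((O - 1*(-334)) - 50) = 1/((O + 334) - 50) = 1/((334 + O) - 50) = 1/(284 + O))
-U(-2026) = -1/(284 - 2026) = -1/(-1742) = -1*(-1/1742) = 1/1742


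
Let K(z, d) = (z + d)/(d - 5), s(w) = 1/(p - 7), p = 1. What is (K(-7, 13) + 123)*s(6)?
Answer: -165/8 ≈ -20.625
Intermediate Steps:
s(w) = -1/6 (s(w) = 1/(1 - 7) = 1/(-6) = -1/6)
K(z, d) = (d + z)/(-5 + d)
(K(-7, 13) + 123)*s(6) = ((13 - 7)/(-5 + 13) + 123)*(-1/6) = (6/8 + 123)*(-1/6) = ((1/8)*6 + 123)*(-1/6) = (3/4 + 123)*(-1/6) = (495/4)*(-1/6) = -165/8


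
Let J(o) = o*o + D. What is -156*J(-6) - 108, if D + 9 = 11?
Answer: -6036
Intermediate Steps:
D = 2 (D = -9 + 11 = 2)
J(o) = 2 + o² (J(o) = o*o + 2 = o² + 2 = 2 + o²)
-156*J(-6) - 108 = -156*(2 + (-6)²) - 108 = -156*(2 + 36) - 108 = -156*38 - 108 = -5928 - 108 = -6036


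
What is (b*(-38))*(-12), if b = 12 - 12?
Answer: 0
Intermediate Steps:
b = 0
(b*(-38))*(-12) = (0*(-38))*(-12) = 0*(-12) = 0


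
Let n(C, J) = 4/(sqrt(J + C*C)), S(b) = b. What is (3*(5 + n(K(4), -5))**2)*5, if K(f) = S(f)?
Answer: 4365/11 + 600*sqrt(11)/11 ≈ 577.72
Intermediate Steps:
K(f) = f
n(C, J) = 4/sqrt(J + C**2) (n(C, J) = 4/(sqrt(J + C**2)) = 4/sqrt(J + C**2))
(3*(5 + n(K(4), -5))**2)*5 = (3*(5 + 4/sqrt(-5 + 4**2))**2)*5 = (3*(5 + 4/sqrt(-5 + 16))**2)*5 = (3*(5 + 4/sqrt(11))**2)*5 = (3*(5 + 4*(sqrt(11)/11))**2)*5 = (3*(5 + 4*sqrt(11)/11)**2)*5 = 15*(5 + 4*sqrt(11)/11)**2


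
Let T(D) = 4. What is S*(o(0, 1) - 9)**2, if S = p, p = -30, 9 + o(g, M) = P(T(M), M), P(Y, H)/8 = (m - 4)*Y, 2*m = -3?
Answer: -1129080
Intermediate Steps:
m = -3/2 (m = (1/2)*(-3) = -3/2 ≈ -1.5000)
P(Y, H) = -44*Y (P(Y, H) = 8*((-3/2 - 4)*Y) = 8*(-11*Y/2) = -44*Y)
o(g, M) = -185 (o(g, M) = -9 - 44*4 = -9 - 176 = -185)
S = -30
S*(o(0, 1) - 9)**2 = -30*(-185 - 9)**2 = -30*(-194)**2 = -30*37636 = -1129080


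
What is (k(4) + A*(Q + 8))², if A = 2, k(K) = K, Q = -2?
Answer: 256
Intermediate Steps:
(k(4) + A*(Q + 8))² = (4 + 2*(-2 + 8))² = (4 + 2*6)² = (4 + 12)² = 16² = 256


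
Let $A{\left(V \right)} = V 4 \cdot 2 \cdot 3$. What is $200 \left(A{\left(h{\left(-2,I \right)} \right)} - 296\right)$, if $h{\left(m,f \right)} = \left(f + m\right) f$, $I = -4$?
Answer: $56000$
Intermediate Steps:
$h{\left(m,f \right)} = f \left(f + m\right)$
$A{\left(V \right)} = 24 V$ ($A{\left(V \right)} = V 8 \cdot 3 = V 24 = 24 V$)
$200 \left(A{\left(h{\left(-2,I \right)} \right)} - 296\right) = 200 \left(24 \left(- 4 \left(-4 - 2\right)\right) - 296\right) = 200 \left(24 \left(\left(-4\right) \left(-6\right)\right) - 296\right) = 200 \left(24 \cdot 24 - 296\right) = 200 \left(576 - 296\right) = 200 \cdot 280 = 56000$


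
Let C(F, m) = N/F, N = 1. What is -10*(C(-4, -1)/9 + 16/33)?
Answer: -905/198 ≈ -4.5707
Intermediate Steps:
C(F, m) = 1/F
-10*(C(-4, -1)/9 + 16/33) = -10*(1/(-4*9) + 16/33) = -10*(-¼*⅑ + 16*(1/33)) = -10*(-1/36 + 16/33) = -10*181/396 = -905/198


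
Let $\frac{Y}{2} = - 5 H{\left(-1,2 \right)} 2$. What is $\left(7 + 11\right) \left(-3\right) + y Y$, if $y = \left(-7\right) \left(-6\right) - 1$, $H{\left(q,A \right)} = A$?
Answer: $-1694$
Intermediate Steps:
$y = 41$ ($y = 42 - 1 = 41$)
$Y = -40$ ($Y = 2 \left(-5\right) 2 \cdot 2 = 2 \left(\left(-10\right) 2\right) = 2 \left(-20\right) = -40$)
$\left(7 + 11\right) \left(-3\right) + y Y = \left(7 + 11\right) \left(-3\right) + 41 \left(-40\right) = 18 \left(-3\right) - 1640 = -54 - 1640 = -1694$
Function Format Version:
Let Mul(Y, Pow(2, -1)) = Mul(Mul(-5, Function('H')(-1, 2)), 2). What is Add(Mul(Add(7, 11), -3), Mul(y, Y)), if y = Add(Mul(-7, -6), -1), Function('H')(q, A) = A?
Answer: -1694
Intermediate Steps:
y = 41 (y = Add(42, -1) = 41)
Y = -40 (Y = Mul(2, Mul(Mul(-5, 2), 2)) = Mul(2, Mul(-10, 2)) = Mul(2, -20) = -40)
Add(Mul(Add(7, 11), -3), Mul(y, Y)) = Add(Mul(Add(7, 11), -3), Mul(41, -40)) = Add(Mul(18, -3), -1640) = Add(-54, -1640) = -1694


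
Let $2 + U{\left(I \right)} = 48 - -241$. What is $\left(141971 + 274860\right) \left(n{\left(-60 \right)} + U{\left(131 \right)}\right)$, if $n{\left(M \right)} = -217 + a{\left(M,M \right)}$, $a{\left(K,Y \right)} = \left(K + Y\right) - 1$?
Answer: $-21258381$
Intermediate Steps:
$a{\left(K,Y \right)} = -1 + K + Y$
$U{\left(I \right)} = 287$ ($U{\left(I \right)} = -2 + \left(48 - -241\right) = -2 + \left(48 + 241\right) = -2 + 289 = 287$)
$n{\left(M \right)} = -218 + 2 M$ ($n{\left(M \right)} = -217 + \left(-1 + M + M\right) = -217 + \left(-1 + 2 M\right) = -218 + 2 M$)
$\left(141971 + 274860\right) \left(n{\left(-60 \right)} + U{\left(131 \right)}\right) = \left(141971 + 274860\right) \left(\left(-218 + 2 \left(-60\right)\right) + 287\right) = 416831 \left(\left(-218 - 120\right) + 287\right) = 416831 \left(-338 + 287\right) = 416831 \left(-51\right) = -21258381$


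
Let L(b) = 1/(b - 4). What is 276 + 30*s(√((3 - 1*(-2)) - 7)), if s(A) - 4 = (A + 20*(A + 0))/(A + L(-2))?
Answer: 36*(11*I + 171*√2)/(I + 6*√2) ≈ 1017.4 - 73.229*I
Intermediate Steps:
L(b) = 1/(-4 + b)
s(A) = 4 + 21*A/(-⅙ + A) (s(A) = 4 + (A + 20*(A + 0))/(A + 1/(-4 - 2)) = 4 + (A + 20*A)/(A + 1/(-6)) = 4 + (21*A)/(A - ⅙) = 4 + (21*A)/(-⅙ + A) = 4 + 21*A/(-⅙ + A))
276 + 30*s(√((3 - 1*(-2)) - 7)) = 276 + 30*(2*(-2 + 75*√((3 - 1*(-2)) - 7))/(-1 + 6*√((3 - 1*(-2)) - 7))) = 276 + 30*(2*(-2 + 75*√((3 + 2) - 7))/(-1 + 6*√((3 + 2) - 7))) = 276 + 30*(2*(-2 + 75*√(5 - 7))/(-1 + 6*√(5 - 7))) = 276 + 30*(2*(-2 + 75*√(-2))/(-1 + 6*√(-2))) = 276 + 30*(2*(-2 + 75*(I*√2))/(-1 + 6*(I*√2))) = 276 + 30*(2*(-2 + 75*I*√2)/(-1 + 6*I*√2)) = 276 + 60*(-2 + 75*I*√2)/(-1 + 6*I*√2)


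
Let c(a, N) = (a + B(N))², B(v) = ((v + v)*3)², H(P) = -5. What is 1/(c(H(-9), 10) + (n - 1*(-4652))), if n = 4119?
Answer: 1/12932796 ≈ 7.7323e-8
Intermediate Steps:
B(v) = 36*v² (B(v) = ((2*v)*3)² = (6*v)² = 36*v²)
c(a, N) = (a + 36*N²)²
1/(c(H(-9), 10) + (n - 1*(-4652))) = 1/((-5 + 36*10²)² + (4119 - 1*(-4652))) = 1/((-5 + 36*100)² + (4119 + 4652)) = 1/((-5 + 3600)² + 8771) = 1/(3595² + 8771) = 1/(12924025 + 8771) = 1/12932796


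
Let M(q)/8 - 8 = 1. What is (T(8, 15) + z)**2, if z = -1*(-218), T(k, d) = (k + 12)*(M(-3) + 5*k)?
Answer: 6041764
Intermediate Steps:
M(q) = 72 (M(q) = 64 + 8*1 = 64 + 8 = 72)
T(k, d) = (12 + k)*(72 + 5*k) (T(k, d) = (k + 12)*(72 + 5*k) = (12 + k)*(72 + 5*k))
z = 218
(T(8, 15) + z)**2 = ((864 + 5*8**2 + 132*8) + 218)**2 = ((864 + 5*64 + 1056) + 218)**2 = ((864 + 320 + 1056) + 218)**2 = (2240 + 218)**2 = 2458**2 = 6041764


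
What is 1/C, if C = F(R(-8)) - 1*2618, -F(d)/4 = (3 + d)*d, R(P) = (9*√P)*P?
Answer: -I/(-163270*I + 1728*√2) ≈ 6.1235e-6 - 9.1653e-8*I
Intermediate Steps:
R(P) = 9*P^(3/2)
F(d) = -4*d*(3 + d) (F(d) = -4*(3 + d)*d = -4*d*(3 + d))
C = -2618 + 576*I*√2*(3 - 144*I*√2) (C = -4*9*(-8)^(3/2)*(3 + 9*(-8)^(3/2)) - 1*2618 = -4*9*(-16*I*√2)*(3 + 9*(-16*I*√2)) - 2618 = -4*(-144*I*√2)*(3 - 144*I*√2) - 2618 = 576*I*√2*(3 - 144*I*√2) - 2618 = -2618 + 576*I*√2*(3 - 144*I*√2) ≈ 1.6327e+5 + 2443.8*I)
1/C = 1/(163270 + 1728*I*√2)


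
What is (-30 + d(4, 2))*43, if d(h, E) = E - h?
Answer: -1376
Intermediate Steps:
(-30 + d(4, 2))*43 = (-30 + (2 - 1*4))*43 = (-30 + (2 - 4))*43 = (-30 - 2)*43 = -32*43 = -1376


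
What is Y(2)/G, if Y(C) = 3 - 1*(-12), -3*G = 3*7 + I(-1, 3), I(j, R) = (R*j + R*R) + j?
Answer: -45/26 ≈ -1.7308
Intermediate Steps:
I(j, R) = j + R² + R*j (I(j, R) = (R*j + R²) + j = (R² + R*j) + j = j + R² + R*j)
G = -26/3 (G = -(3*7 + (-1 + 3² + 3*(-1)))/3 = -(21 + (-1 + 9 - 3))/3 = -(21 + 5)/3 = -⅓*26 = -26/3 ≈ -8.6667)
Y(C) = 15 (Y(C) = 3 + 12 = 15)
Y(2)/G = 15/(-26/3) = 15*(-3/26) = -45/26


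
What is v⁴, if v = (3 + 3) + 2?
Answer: 4096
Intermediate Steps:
v = 8 (v = 6 + 2 = 8)
v⁴ = 8⁴ = 4096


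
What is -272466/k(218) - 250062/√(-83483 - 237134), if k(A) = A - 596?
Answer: 15137/21 + 250062*I*√320617/320617 ≈ 720.81 + 441.63*I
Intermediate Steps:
k(A) = -596 + A
-272466/k(218) - 250062/√(-83483 - 237134) = -272466/(-596 + 218) - 250062/√(-83483 - 237134) = -272466/(-378) - 250062*(-I*√320617/320617) = -272466*(-1/378) - 250062*(-I*√320617/320617) = 15137/21 - (-250062)*I*√320617/320617 = 15137/21 + 250062*I*√320617/320617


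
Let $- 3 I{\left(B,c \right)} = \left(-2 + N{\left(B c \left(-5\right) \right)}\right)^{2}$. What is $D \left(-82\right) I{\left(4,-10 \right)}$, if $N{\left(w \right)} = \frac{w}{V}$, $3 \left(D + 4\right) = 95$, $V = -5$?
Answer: $1333976$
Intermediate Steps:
$D = \frac{83}{3}$ ($D = -4 + \frac{1}{3} \cdot 95 = -4 + \frac{95}{3} = \frac{83}{3} \approx 27.667$)
$N{\left(w \right)} = - \frac{w}{5}$ ($N{\left(w \right)} = \frac{w}{-5} = w \left(- \frac{1}{5}\right) = - \frac{w}{5}$)
$I{\left(B,c \right)} = - \frac{\left(-2 + B c\right)^{2}}{3}$ ($I{\left(B,c \right)} = - \frac{\left(-2 - \frac{B c \left(-5\right)}{5}\right)^{2}}{3} = - \frac{\left(-2 - \frac{\left(-5\right) B c}{5}\right)^{2}}{3} = - \frac{\left(-2 + B c\right)^{2}}{3}$)
$D \left(-82\right) I{\left(4,-10 \right)} = \frac{83}{3} \left(-82\right) \left(- \frac{\left(-2 + 4 \left(-10\right)\right)^{2}}{3}\right) = - \frac{6806 \left(- \frac{\left(-2 - 40\right)^{2}}{3}\right)}{3} = - \frac{6806 \left(- \frac{\left(-42\right)^{2}}{3}\right)}{3} = - \frac{6806 \left(\left(- \frac{1}{3}\right) 1764\right)}{3} = \left(- \frac{6806}{3}\right) \left(-588\right) = 1333976$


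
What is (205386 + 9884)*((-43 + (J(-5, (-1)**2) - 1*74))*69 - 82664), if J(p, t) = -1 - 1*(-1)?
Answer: -19532953990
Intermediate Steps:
J(p, t) = 0 (J(p, t) = -1 + 1 = 0)
(205386 + 9884)*((-43 + (J(-5, (-1)**2) - 1*74))*69 - 82664) = (205386 + 9884)*((-43 + (0 - 1*74))*69 - 82664) = 215270*((-43 + (0 - 74))*69 - 82664) = 215270*((-43 - 74)*69 - 82664) = 215270*(-117*69 - 82664) = 215270*(-8073 - 82664) = 215270*(-90737) = -19532953990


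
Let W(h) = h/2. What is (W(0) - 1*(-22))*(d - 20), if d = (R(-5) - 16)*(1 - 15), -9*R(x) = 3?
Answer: 13772/3 ≈ 4590.7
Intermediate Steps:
W(h) = h/2 (W(h) = h*(1/2) = h/2)
R(x) = -1/3 (R(x) = -1/9*3 = -1/3)
d = 686/3 (d = (-1/3 - 16)*(1 - 15) = -49/3*(-14) = 686/3 ≈ 228.67)
(W(0) - 1*(-22))*(d - 20) = ((1/2)*0 - 1*(-22))*(686/3 - 20) = (0 + 22)*(626/3) = 22*(626/3) = 13772/3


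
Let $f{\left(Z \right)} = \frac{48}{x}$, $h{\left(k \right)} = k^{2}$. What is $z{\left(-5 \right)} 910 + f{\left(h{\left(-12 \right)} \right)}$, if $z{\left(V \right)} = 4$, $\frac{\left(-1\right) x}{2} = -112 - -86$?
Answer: $\frac{47332}{13} \approx 3640.9$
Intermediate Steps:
$x = 52$ ($x = - 2 \left(-112 - -86\right) = - 2 \left(-112 + 86\right) = \left(-2\right) \left(-26\right) = 52$)
$f{\left(Z \right)} = \frac{12}{13}$ ($f{\left(Z \right)} = \frac{48}{52} = 48 \cdot \frac{1}{52} = \frac{12}{13}$)
$z{\left(-5 \right)} 910 + f{\left(h{\left(-12 \right)} \right)} = 4 \cdot 910 + \frac{12}{13} = 3640 + \frac{12}{13} = \frac{47332}{13}$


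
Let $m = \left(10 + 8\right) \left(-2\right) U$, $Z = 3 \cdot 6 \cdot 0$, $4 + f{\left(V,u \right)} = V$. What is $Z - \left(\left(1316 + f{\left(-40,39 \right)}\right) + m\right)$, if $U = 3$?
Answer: $-1164$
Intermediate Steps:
$f{\left(V,u \right)} = -4 + V$
$Z = 0$ ($Z = 18 \cdot 0 = 0$)
$m = -108$ ($m = \left(10 + 8\right) \left(-2\right) 3 = 18 \left(-2\right) 3 = \left(-36\right) 3 = -108$)
$Z - \left(\left(1316 + f{\left(-40,39 \right)}\right) + m\right) = 0 - \left(\left(1316 - 44\right) - 108\right) = 0 - \left(1272 - 108\right) = 0 - 1164 = -1164$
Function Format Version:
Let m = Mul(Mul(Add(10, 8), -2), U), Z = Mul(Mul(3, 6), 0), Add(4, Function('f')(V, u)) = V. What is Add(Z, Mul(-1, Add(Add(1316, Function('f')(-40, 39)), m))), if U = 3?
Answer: -1164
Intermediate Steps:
Function('f')(V, u) = Add(-4, V)
Z = 0 (Z = Mul(18, 0) = 0)
m = -108 (m = Mul(Mul(Add(10, 8), -2), 3) = Mul(Mul(18, -2), 3) = Mul(-36, 3) = -108)
Add(Z, Mul(-1, Add(Add(1316, Function('f')(-40, 39)), m))) = Add(0, Mul(-1, Add(Add(1316, Add(-4, -40)), -108))) = Add(0, Mul(-1, Add(Add(1316, -44), -108))) = Add(0, Mul(-1, Add(1272, -108))) = Add(0, Mul(-1, 1164)) = Add(0, -1164) = -1164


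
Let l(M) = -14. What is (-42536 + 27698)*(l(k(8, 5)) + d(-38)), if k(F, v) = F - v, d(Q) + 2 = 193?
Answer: -2626326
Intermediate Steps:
d(Q) = 191 (d(Q) = -2 + 193 = 191)
(-42536 + 27698)*(l(k(8, 5)) + d(-38)) = (-42536 + 27698)*(-14 + 191) = -14838*177 = -2626326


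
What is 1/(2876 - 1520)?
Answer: 1/1356 ≈ 0.00073746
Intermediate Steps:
1/(2876 - 1520) = 1/1356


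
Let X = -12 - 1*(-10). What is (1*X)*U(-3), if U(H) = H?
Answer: 6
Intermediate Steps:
X = -2 (X = -12 + 10 = -2)
(1*X)*U(-3) = (1*(-2))*(-3) = -2*(-3) = 6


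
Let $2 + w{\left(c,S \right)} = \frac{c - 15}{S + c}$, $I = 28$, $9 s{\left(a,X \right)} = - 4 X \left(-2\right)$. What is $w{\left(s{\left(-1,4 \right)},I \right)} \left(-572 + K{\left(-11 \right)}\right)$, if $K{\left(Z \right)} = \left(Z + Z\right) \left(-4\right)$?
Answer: $\frac{81191}{71} \approx 1143.5$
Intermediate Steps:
$s{\left(a,X \right)} = \frac{8 X}{9}$ ($s{\left(a,X \right)} = \frac{- 4 X \left(-2\right)}{9} = \frac{8 X}{9}$)
$K{\left(Z \right)} = - 8 Z$ ($K{\left(Z \right)} = 2 Z \left(-4\right) = - 8 Z$)
$w{\left(c,S \right)} = -2 + \frac{-15 + c}{S + c}$ ($w{\left(c,S \right)} = -2 + \frac{c - 15}{S + c} = -2 + \frac{-15 + c}{S + c}$)
$w{\left(s{\left(-1,4 \right)},I \right)} \left(-572 + K{\left(-11 \right)}\right) = \frac{-15 - \frac{8}{9} \cdot 4 - 56}{28 + \frac{8}{9} \cdot 4} \left(-572 - -88\right) = \frac{-15 - \frac{32}{9} - 56}{28 + \frac{32}{9}} \left(-572 + 88\right) = \frac{-15 - \frac{32}{9} - 56}{\frac{284}{9}} \left(-484\right) = \frac{9}{284} \left(- \frac{671}{9}\right) \left(-484\right) = \left(- \frac{671}{284}\right) \left(-484\right) = \frac{81191}{71}$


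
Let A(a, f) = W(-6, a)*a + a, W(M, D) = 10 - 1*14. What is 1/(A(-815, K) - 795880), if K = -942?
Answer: -1/793435 ≈ -1.2603e-6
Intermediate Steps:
W(M, D) = -4 (W(M, D) = 10 - 14 = -4)
A(a, f) = -3*a (A(a, f) = -4*a + a = -3*a)
1/(A(-815, K) - 795880) = 1/(-3*(-815) - 795880) = 1/(2445 - 795880) = 1/(-793435) = -1/793435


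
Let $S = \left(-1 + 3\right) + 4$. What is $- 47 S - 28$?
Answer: $-310$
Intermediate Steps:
$S = 6$ ($S = 2 + 4 = 6$)
$- 47 S - 28 = \left(-47\right) 6 - 28 = -282 - 28 = -310$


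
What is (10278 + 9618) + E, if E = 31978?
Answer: 51874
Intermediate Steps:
(10278 + 9618) + E = (10278 + 9618) + 31978 = 19896 + 31978 = 51874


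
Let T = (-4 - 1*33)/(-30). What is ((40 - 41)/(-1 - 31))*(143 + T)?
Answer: 4327/960 ≈ 4.5073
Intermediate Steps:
T = 37/30 (T = (-4 - 33)*(-1/30) = -37*(-1/30) = 37/30 ≈ 1.2333)
((40 - 41)/(-1 - 31))*(143 + T) = ((40 - 41)/(-1 - 31))*(143 + 37/30) = -1/(-32)*(4327/30) = -1*(-1/32)*(4327/30) = (1/32)*(4327/30) = 4327/960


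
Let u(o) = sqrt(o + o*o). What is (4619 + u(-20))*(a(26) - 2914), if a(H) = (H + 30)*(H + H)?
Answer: -9238 - 4*sqrt(95) ≈ -9277.0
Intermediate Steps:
a(H) = 2*H*(30 + H) (a(H) = (30 + H)*(2*H) = 2*H*(30 + H))
u(o) = sqrt(o + o**2)
(4619 + u(-20))*(a(26) - 2914) = (4619 + sqrt(-20*(1 - 20)))*(2*26*(30 + 26) - 2914) = (4619 + sqrt(-20*(-19)))*(2*26*56 - 2914) = (4619 + sqrt(380))*(2912 - 2914) = (4619 + 2*sqrt(95))*(-2) = -9238 - 4*sqrt(95)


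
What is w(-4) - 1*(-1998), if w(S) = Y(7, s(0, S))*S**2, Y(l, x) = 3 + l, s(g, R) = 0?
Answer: 2158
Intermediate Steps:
w(S) = 10*S**2 (w(S) = (3 + 7)*S**2 = 10*S**2)
w(-4) - 1*(-1998) = 10*(-4)**2 - 1*(-1998) = 10*16 + 1998 = 160 + 1998 = 2158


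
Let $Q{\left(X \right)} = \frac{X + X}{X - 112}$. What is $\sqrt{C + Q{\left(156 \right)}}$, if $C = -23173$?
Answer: $\frac{5 i \sqrt{112123}}{11} \approx 152.2 i$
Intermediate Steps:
$Q{\left(X \right)} = \frac{2 X}{-112 + X}$
$\sqrt{C + Q{\left(156 \right)}} = \sqrt{-23173 + 2 \cdot 156 \frac{1}{-112 + 156}} = \sqrt{-23173 + 2 \cdot 156 \cdot \frac{1}{44}} = \sqrt{-23173 + \frac{78}{11}} = \sqrt{- \frac{254825}{11}} = \frac{5 i \sqrt{112123}}{11}$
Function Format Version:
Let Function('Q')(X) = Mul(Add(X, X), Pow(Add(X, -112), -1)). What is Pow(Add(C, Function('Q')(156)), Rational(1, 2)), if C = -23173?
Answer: Mul(Rational(5, 11), I, Pow(112123, Rational(1, 2))) ≈ Mul(152.20, I)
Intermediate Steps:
Function('Q')(X) = Mul(2, X, Pow(Add(-112, X), -1)) (Function('Q')(X) = Mul(Mul(2, X), Pow(Add(-112, X), -1)) = Mul(2, X, Pow(Add(-112, X), -1)))
Pow(Add(C, Function('Q')(156)), Rational(1, 2)) = Pow(Add(-23173, Mul(2, 156, Pow(Add(-112, 156), -1))), Rational(1, 2)) = Pow(Add(-23173, Mul(2, 156, Pow(44, -1))), Rational(1, 2)) = Pow(Add(-23173, Mul(2, 156, Rational(1, 44))), Rational(1, 2)) = Pow(Add(-23173, Rational(78, 11)), Rational(1, 2)) = Pow(Rational(-254825, 11), Rational(1, 2)) = Mul(Rational(5, 11), I, Pow(112123, Rational(1, 2)))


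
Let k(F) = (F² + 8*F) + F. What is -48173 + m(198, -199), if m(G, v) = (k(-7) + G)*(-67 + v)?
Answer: -97117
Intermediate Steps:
k(F) = F² + 9*F
m(G, v) = (-67 + v)*(-14 + G) (m(G, v) = (-7*(9 - 7) + G)*(-67 + v) = (-7*2 + G)*(-67 + v) = (-14 + G)*(-67 + v) = (-67 + v)*(-14 + G))
-48173 + m(198, -199) = -48173 + (938 - 67*198 - 14*(-199) + 198*(-199)) = -48173 + (938 - 13266 + 2786 - 39402) = -48173 - 48944 = -97117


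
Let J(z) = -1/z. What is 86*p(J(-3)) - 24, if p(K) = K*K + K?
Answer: 128/9 ≈ 14.222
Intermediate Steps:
p(K) = K + K**2 (p(K) = K**2 + K = K + K**2)
86*p(J(-3)) - 24 = 86*((-1/(-3))*(1 - 1/(-3))) - 24 = 86*((-1*(-1/3))*(1 - 1*(-1/3))) - 24 = 86*((1 + 1/3)/3) - 24 = 86*((1/3)*(4/3)) - 24 = 86*(4/9) - 24 = 344/9 - 24 = 128/9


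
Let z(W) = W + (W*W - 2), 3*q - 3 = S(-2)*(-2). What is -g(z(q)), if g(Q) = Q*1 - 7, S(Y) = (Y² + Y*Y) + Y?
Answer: 3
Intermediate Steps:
S(Y) = Y + 2*Y² (S(Y) = (Y² + Y²) + Y = 2*Y² + Y = Y + 2*Y²)
q = -3 (q = 1 + (-2*(1 + 2*(-2))*(-2))/3 = 1 + (-2*(1 - 4)*(-2))/3 = 1 + (-2*(-3)*(-2))/3 = 1 + (6*(-2))/3 = 1 + (⅓)*(-12) = 1 - 4 = -3)
z(W) = -2 + W + W² (z(W) = W + (W² - 2) = W + (-2 + W²) = -2 + W + W²)
g(Q) = -7 + Q (g(Q) = Q - 7 = -7 + Q)
-g(z(q)) = -(-7 + (-2 - 3 + (-3)²)) = -(-7 + (-2 - 3 + 9)) = -(-7 + 4) = -1*(-3) = 3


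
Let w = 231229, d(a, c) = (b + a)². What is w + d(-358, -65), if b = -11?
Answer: 367390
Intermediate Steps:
d(a, c) = (-11 + a)²
w + d(-358, -65) = 231229 + (-11 - 358)² = 231229 + (-369)² = 231229 + 136161 = 367390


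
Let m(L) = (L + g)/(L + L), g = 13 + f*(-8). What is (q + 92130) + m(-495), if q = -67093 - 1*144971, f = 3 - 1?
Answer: -19789027/165 ≈ -1.1993e+5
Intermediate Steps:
f = 2
q = -212064 (q = -67093 - 144971 = -212064)
g = -3 (g = 13 + 2*(-8) = 13 - 16 = -3)
m(L) = (-3 + L)/(2*L) (m(L) = (L - 3)/(L + L) = (-3 + L)/((2*L)) = (-3 + L)*(1/(2*L)) = (-3 + L)/(2*L))
(q + 92130) + m(-495) = (-212064 + 92130) + (½)*(-3 - 495)/(-495) = -119934 + (½)*(-1/495)*(-498) = -119934 + 83/165 = -19789027/165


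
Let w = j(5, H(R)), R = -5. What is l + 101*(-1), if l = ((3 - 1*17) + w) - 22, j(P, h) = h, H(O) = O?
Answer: -142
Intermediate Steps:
w = -5
l = -41 (l = ((3 - 1*17) - 5) - 22 = ((3 - 17) - 5) - 22 = (-14 - 5) - 22 = -19 - 22 = -41)
l + 101*(-1) = -41 + 101*(-1) = -41 - 101 = -142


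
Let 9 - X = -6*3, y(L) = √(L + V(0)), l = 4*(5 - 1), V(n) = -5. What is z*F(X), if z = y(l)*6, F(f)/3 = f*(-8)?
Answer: -3888*√11 ≈ -12895.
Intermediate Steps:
l = 16 (l = 4*4 = 16)
y(L) = √(-5 + L) (y(L) = √(L - 5) = √(-5 + L))
X = 27 (X = 9 - (-6)*3 = 9 - 1*(-18) = 9 + 18 = 27)
F(f) = -24*f (F(f) = 3*(f*(-8)) = 3*(-8*f) = -24*f)
z = 6*√11 (z = √(-5 + 16)*6 = √11*6 = 6*√11 ≈ 19.900)
z*F(X) = (6*√11)*(-24*27) = (6*√11)*(-648) = -3888*√11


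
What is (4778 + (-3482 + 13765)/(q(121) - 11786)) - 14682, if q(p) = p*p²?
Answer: -17428801317/1759775 ≈ -9904.0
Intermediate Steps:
q(p) = p³
(4778 + (-3482 + 13765)/(q(121) - 11786)) - 14682 = (4778 + (-3482 + 13765)/(121³ - 11786)) - 14682 = (4778 + 10283/(1771561 - 11786)) - 14682 = (4778 + 10283/1759775) - 14682 = 8408215233/1759775 - 14682 = -17428801317/1759775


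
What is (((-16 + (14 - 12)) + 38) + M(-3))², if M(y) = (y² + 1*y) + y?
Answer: 729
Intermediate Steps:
M(y) = y² + 2*y (M(y) = (y² + y) + y = (y + y²) + y = y² + 2*y)
(((-16 + (14 - 12)) + 38) + M(-3))² = (((-16 + (14 - 12)) + 38) - 3*(2 - 3))² = (((-16 + 2) + 38) - 3*(-1))² = ((-14 + 38) + 3)² = (24 + 3)² = 27² = 729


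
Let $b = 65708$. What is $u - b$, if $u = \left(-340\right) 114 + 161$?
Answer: $-104307$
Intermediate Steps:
$u = -38599$ ($u = -38760 + 161 = -38599$)
$u - b = -38599 - 65708 = -104307$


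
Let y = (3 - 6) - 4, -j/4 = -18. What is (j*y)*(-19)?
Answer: 9576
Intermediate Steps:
j = 72 (j = -4*(-18) = 72)
y = -7 (y = -3 - 4 = -7)
(j*y)*(-19) = (72*(-7))*(-19) = -504*(-19) = 9576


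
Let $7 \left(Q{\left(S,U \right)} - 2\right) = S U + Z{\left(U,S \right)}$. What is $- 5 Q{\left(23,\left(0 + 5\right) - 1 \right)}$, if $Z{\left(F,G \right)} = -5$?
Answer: $- \frac{505}{7} \approx -72.143$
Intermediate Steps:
$Q{\left(S,U \right)} = \frac{9}{7} + \frac{S U}{7}$ ($Q{\left(S,U \right)} = 2 + \frac{S U - 5}{7} = 2 + \frac{-5 + S U}{7} = 2 + \left(- \frac{5}{7} + \frac{S U}{7}\right) = \frac{9}{7} + \frac{S U}{7}$)
$- 5 Q{\left(23,\left(0 + 5\right) - 1 \right)} = - 5 \left(\frac{9}{7} + \frac{1}{7} \cdot 23 \left(\left(0 + 5\right) - 1\right)\right) = - 5 \left(\frac{9}{7} + \frac{1}{7} \cdot 23 \left(5 - 1\right)\right) = - 5 \left(\frac{9}{7} + \frac{1}{7} \cdot 23 \cdot 4\right) = - 5 \left(\frac{9}{7} + \frac{92}{7}\right) = \left(-5\right) \frac{101}{7} = - \frac{505}{7}$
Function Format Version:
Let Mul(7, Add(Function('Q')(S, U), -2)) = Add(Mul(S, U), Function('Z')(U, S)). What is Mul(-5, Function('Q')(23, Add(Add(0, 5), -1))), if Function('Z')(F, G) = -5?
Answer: Rational(-505, 7) ≈ -72.143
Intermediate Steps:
Function('Q')(S, U) = Add(Rational(9, 7), Mul(Rational(1, 7), S, U)) (Function('Q')(S, U) = Add(2, Mul(Rational(1, 7), Add(Mul(S, U), -5))) = Add(2, Mul(Rational(1, 7), Add(-5, Mul(S, U)))) = Add(2, Add(Rational(-5, 7), Mul(Rational(1, 7), S, U))) = Add(Rational(9, 7), Mul(Rational(1, 7), S, U)))
Mul(-5, Function('Q')(23, Add(Add(0, 5), -1))) = Mul(-5, Add(Rational(9, 7), Mul(Rational(1, 7), 23, Add(Add(0, 5), -1)))) = Mul(-5, Add(Rational(9, 7), Mul(Rational(1, 7), 23, Add(5, -1)))) = Mul(-5, Add(Rational(9, 7), Mul(Rational(1, 7), 23, 4))) = Mul(-5, Add(Rational(9, 7), Rational(92, 7))) = Mul(-5, Rational(101, 7)) = Rational(-505, 7)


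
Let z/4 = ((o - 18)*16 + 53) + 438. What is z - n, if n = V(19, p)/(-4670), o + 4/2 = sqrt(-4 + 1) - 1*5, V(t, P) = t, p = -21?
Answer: 1699899/4670 + 64*I*sqrt(3) ≈ 364.0 + 110.85*I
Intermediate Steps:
o = -7 + I*sqrt(3) (o = -2 + (sqrt(-4 + 1) - 1*5) = -2 + (sqrt(-3) - 5) = -2 + (I*sqrt(3) - 5) = -2 + (-5 + I*sqrt(3)) = -7 + I*sqrt(3) ≈ -7.0 + 1.732*I)
n = -19/4670 (n = 19/(-4670) = 19*(-1/4670) = -19/4670 ≈ -0.0040685)
z = 364 + 64*I*sqrt(3) (z = 4*((((-7 + I*sqrt(3)) - 18)*16 + 53) + 438) = 4*(((-25 + I*sqrt(3))*16 + 53) + 438) = 4*(((-400 + 16*I*sqrt(3)) + 53) + 438) = 4*((-347 + 16*I*sqrt(3)) + 438) = 4*(91 + 16*I*sqrt(3)) = 364 + 64*I*sqrt(3) ≈ 364.0 + 110.85*I)
z - n = (364 + 64*I*sqrt(3)) - 1*(-19/4670) = (364 + 64*I*sqrt(3)) + 19/4670 = 1699899/4670 + 64*I*sqrt(3)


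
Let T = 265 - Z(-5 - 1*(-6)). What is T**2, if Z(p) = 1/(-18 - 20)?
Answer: 101425041/1444 ≈ 70239.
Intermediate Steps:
Z(p) = -1/38 (Z(p) = 1/(-38) = -1/38)
T = 10071/38 (T = 265 - 1*(-1/38) = 265 + 1/38 = 10071/38 ≈ 265.03)
T**2 = (10071/38)**2 = 101425041/1444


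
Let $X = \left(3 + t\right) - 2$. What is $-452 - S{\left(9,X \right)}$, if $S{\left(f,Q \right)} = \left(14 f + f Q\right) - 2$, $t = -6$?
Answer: $-531$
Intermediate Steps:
$X = -5$ ($X = \left(3 - 6\right) - 2 = -3 - 2 = -5$)
$S{\left(f,Q \right)} = -2 + 14 f + Q f$ ($S{\left(f,Q \right)} = \left(14 f + Q f\right) - 2 = -2 + 14 f + Q f$)
$-452 - S{\left(9,X \right)} = -452 - \left(-2 + 14 \cdot 9 - 45\right) = -452 - \left(-2 + 126 - 45\right) = -452 - 79 = -531$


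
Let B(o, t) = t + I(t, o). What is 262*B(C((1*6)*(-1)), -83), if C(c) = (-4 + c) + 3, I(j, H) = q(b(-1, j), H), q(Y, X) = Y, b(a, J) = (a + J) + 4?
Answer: -42706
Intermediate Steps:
b(a, J) = 4 + J + a (b(a, J) = (J + a) + 4 = 4 + J + a)
I(j, H) = 3 + j (I(j, H) = 4 + j - 1 = 3 + j)
C(c) = -1 + c
B(o, t) = 3 + 2*t (B(o, t) = t + (3 + t) = 3 + 2*t)
262*B(C((1*6)*(-1)), -83) = 262*(3 + 2*(-83)) = 262*(3 - 166) = 262*(-163) = -42706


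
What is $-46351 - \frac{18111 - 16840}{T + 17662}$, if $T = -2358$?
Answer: $- \frac{709356975}{15304} \approx -46351.0$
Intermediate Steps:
$-46351 - \frac{18111 - 16840}{T + 17662} = -46351 - \frac{18111 - 16840}{-2358 + 17662} = -46351 - \frac{1271}{15304} = - \frac{709356975}{15304}$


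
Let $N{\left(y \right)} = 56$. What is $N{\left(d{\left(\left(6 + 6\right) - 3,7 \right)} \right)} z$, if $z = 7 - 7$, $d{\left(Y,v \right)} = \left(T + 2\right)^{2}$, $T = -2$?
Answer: $0$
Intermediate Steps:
$d{\left(Y,v \right)} = 0$ ($d{\left(Y,v \right)} = \left(-2 + 2\right)^{2} = 0^{2} = 0$)
$z = 0$
$N{\left(d{\left(\left(6 + 6\right) - 3,7 \right)} \right)} z = 56 \cdot 0 = 0$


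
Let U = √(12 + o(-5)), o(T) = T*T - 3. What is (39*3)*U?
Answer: 117*√34 ≈ 682.22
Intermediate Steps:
o(T) = -3 + T² (o(T) = T² - 3 = -3 + T²)
U = √34 (U = √(12 + (-3 + (-5)²)) = √(12 + (-3 + 25)) = √(12 + 22) = √34 ≈ 5.8309)
(39*3)*U = (39*3)*√34 = 117*√34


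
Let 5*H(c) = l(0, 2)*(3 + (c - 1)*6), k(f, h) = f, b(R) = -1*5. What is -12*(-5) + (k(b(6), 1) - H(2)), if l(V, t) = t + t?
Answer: 239/5 ≈ 47.800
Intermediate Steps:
l(V, t) = 2*t
b(R) = -5
H(c) = -12/5 + 24*c/5 (H(c) = ((2*2)*(3 + (c - 1)*6))/5 = (4*(3 + (-1 + c)*6))/5 = (4*(3 + (-6 + 6*c)))/5 = (4*(-3 + 6*c))/5 = (-12 + 24*c)/5 = -12/5 + 24*c/5)
-12*(-5) + (k(b(6), 1) - H(2)) = -12*(-5) + (-5 - (-12/5 + (24/5)*2)) = 60 + (-5 - (-12/5 + 48/5)) = 60 + (-5 - 1*36/5) = 60 + (-5 - 36/5) = 60 - 61/5 = 239/5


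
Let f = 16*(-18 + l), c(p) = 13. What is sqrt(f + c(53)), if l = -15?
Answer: I*sqrt(515) ≈ 22.694*I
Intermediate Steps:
f = -528 (f = 16*(-18 - 15) = 16*(-33) = -528)
sqrt(f + c(53)) = sqrt(-528 + 13) = sqrt(-515) = I*sqrt(515)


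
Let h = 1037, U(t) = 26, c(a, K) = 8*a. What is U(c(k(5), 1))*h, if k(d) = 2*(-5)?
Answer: 26962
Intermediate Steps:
k(d) = -10
U(c(k(5), 1))*h = 26*1037 = 26962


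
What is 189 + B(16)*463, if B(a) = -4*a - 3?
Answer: -30832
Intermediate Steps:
B(a) = -3 - 4*a
189 + B(16)*463 = 189 + (-3 - 4*16)*463 = 189 + (-3 - 64)*463 = 189 - 67*463 = 189 - 31021 = -30832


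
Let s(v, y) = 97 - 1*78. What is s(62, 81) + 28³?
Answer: 21971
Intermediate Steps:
s(v, y) = 19 (s(v, y) = 97 - 78 = 19)
s(62, 81) + 28³ = 19 + 28³ = 19 + 21952 = 21971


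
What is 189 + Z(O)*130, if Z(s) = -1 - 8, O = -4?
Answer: -981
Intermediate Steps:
Z(s) = -9
189 + Z(O)*130 = 189 - 9*130 = 189 - 1170 = -981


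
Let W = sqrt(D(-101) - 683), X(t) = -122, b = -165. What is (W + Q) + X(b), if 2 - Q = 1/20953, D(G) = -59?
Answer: -2514361/20953 + I*sqrt(742) ≈ -120.0 + 27.24*I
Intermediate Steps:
W = I*sqrt(742) (W = sqrt(-59 - 683) = sqrt(-742) = I*sqrt(742) ≈ 27.24*I)
Q = 41905/20953 (Q = 2 - 1/20953 = 41905/20953 ≈ 2.0000)
(W + Q) + X(b) = (I*sqrt(742) + 41905/20953) - 122 = (41905/20953 + I*sqrt(742)) - 122 = -2514361/20953 + I*sqrt(742)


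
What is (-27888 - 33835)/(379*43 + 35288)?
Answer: -61723/51585 ≈ -1.1965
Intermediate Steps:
(-27888 - 33835)/(379*43 + 35288) = -61723/(16297 + 35288) = -61723/51585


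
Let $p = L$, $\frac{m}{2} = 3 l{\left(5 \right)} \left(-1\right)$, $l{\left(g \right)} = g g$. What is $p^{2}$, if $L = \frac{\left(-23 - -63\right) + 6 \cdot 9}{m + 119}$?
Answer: $\frac{8836}{961} \approx 9.1946$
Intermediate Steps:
$l{\left(g \right)} = g^{2}$
$m = -150$ ($m = 2 \cdot 3 \cdot 5^{2} \left(-1\right) = 2 \cdot 3 \cdot 25 \left(-1\right) = 2 \cdot 75 \left(-1\right) = 2 \left(-75\right) = -150$)
$L = - \frac{94}{31}$ ($L = \frac{\left(-23 - -63\right) + 6 \cdot 9}{-150 + 119} = \frac{\left(-23 + 63\right) + 54}{-31} = \left(40 + 54\right) \left(- \frac{1}{31}\right) = 94 \left(- \frac{1}{31}\right) = - \frac{94}{31} \approx -3.0323$)
$p = - \frac{94}{31} \approx -3.0323$
$p^{2} = \left(- \frac{94}{31}\right)^{2} = \frac{8836}{961}$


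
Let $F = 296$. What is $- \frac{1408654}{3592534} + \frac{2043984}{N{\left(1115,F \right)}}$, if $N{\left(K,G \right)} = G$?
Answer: $\frac{458916565867}{66461879} \approx 6905.0$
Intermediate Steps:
$- \frac{1408654}{3592534} + \frac{2043984}{N{\left(1115,F \right)}} = - \frac{1408654}{3592534} + \frac{2043984}{296} = \left(-1408654\right) \frac{1}{3592534} + 2043984 \cdot \frac{1}{296} = - \frac{704327}{1796267} + \frac{255498}{37} = \frac{458916565867}{66461879}$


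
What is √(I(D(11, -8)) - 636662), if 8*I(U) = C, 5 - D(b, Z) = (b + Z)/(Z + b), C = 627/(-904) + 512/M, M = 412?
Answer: I*√5519759971958419/93112 ≈ 797.91*I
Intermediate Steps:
C = 51131/93112 (C = 627/(-904) + 512/412 = 627*(-1/904) + 512*(1/412) = -627/904 + 128/103 = 51131/93112 ≈ 0.54913)
D(b, Z) = 4 (D(b, Z) = 5 - (b + Z)/(Z + b) = 5 - (Z + b)/(Z + b) = 5 - 1*1 = 5 - 1 = 4)
I(U) = 51131/744896 (I(U) = (⅛)*(51131/93112) = 51131/744896)
√(I(D(11, -8)) - 636662) = √(51131/744896 - 636662) = √(-474246926021/744896) = I*√5519759971958419/93112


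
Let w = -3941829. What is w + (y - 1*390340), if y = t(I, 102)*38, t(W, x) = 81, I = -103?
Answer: -4329091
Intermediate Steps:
y = 3078 (y = 81*38 = 3078)
w + (y - 1*390340) = -3941829 + (3078 - 1*390340) = -3941829 + (3078 - 390340) = -3941829 - 387262 = -4329091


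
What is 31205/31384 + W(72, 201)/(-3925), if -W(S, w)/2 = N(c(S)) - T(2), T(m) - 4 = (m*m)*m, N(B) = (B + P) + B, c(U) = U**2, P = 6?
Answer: 4922813/784600 ≈ 6.2743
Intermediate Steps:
N(B) = 6 + 2*B (N(B) = (B + 6) + B = (6 + B) + B = 6 + 2*B)
T(m) = 4 + m**3 (T(m) = 4 + (m*m)*m = 4 + m**2*m = 4 + m**3)
W(S, w) = 12 - 4*S**2 (W(S, w) = -2*((6 + 2*S**2) - (4 + 2**3)) = -2*((6 + 2*S**2) - (4 + 8)) = -2*((6 + 2*S**2) - 1*12) = -2*((6 + 2*S**2) - 12) = -2*(-6 + 2*S**2) = 12 - 4*S**2)
31205/31384 + W(72, 201)/(-3925) = 31205/31384 + (12 - 4*72**2)/(-3925) = 31205*(1/31384) + (12 - 4*5184)*(-1/3925) = 31205/31384 + (12 - 20736)*(-1/3925) = 31205/31384 - 20724*(-1/3925) = 31205/31384 + 132/25 = 4922813/784600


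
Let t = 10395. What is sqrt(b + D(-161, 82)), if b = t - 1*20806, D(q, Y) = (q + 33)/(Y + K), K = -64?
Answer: I*sqrt(93763)/3 ≈ 102.07*I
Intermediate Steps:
D(q, Y) = (33 + q)/(-64 + Y) (D(q, Y) = (q + 33)/(Y - 64) = (33 + q)/(-64 + Y))
b = -10411 (b = 10395 - 1*20806 = 10395 - 20806 = -10411)
sqrt(b + D(-161, 82)) = sqrt(-10411 + (33 - 161)/(-64 + 82)) = sqrt(-10411 - 128/18) = sqrt(-10411 + (1/18)*(-128)) = sqrt(-10411 - 64/9) = sqrt(-93763/9) = I*sqrt(93763)/3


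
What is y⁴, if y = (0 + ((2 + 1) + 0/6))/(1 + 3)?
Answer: 81/256 ≈ 0.31641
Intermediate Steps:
y = ¾ (y = (0 + (3 + 0*(⅙)))/4 = (0 + (3 + 0))*(¼) = (0 + 3)*(¼) = 3*(¼) = ¾ ≈ 0.75000)
y⁴ = (¾)⁴ = 81/256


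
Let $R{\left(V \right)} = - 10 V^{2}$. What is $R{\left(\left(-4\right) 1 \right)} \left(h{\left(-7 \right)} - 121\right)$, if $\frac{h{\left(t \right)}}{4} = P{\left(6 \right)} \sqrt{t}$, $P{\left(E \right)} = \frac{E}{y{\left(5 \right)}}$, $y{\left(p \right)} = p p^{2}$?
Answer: $19360 - \frac{768 i \sqrt{7}}{25} \approx 19360.0 - 81.277 i$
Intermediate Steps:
$y{\left(p \right)} = p^{3}$
$P{\left(E \right)} = \frac{E}{125}$ ($P{\left(E \right)} = \frac{E}{5^{3}} = \frac{E}{125}$)
$h{\left(t \right)} = \frac{24 \sqrt{t}}{125}$ ($h{\left(t \right)} = 4 \cdot \frac{1}{125} \cdot 6 \sqrt{t} = 4 \frac{6 \sqrt{t}}{125} = \frac{24 \sqrt{t}}{125}$)
$R{\left(\left(-4\right) 1 \right)} \left(h{\left(-7 \right)} - 121\right) = - 10 \left(\left(-4\right) 1\right)^{2} \left(\frac{24 \sqrt{-7}}{125} - 121\right) = - 10 \left(-4\right)^{2} \left(\frac{24 i \sqrt{7}}{125} - 121\right) = \left(-10\right) 16 \left(\frac{24 i \sqrt{7}}{125} - 121\right) = - 160 \left(-121 + \frac{24 i \sqrt{7}}{125}\right) = 19360 - \frac{768 i \sqrt{7}}{25}$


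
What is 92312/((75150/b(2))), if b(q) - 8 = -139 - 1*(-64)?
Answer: -3092452/37575 ≈ -82.301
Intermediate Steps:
b(q) = -67 (b(q) = 8 + (-139 - 1*(-64)) = 8 + (-139 + 64) = 8 - 75 = -67)
92312/((75150/b(2))) = 92312/((75150/(-67))) = 92312/((75150*(-1/67))) = 92312/(-75150/67) = 92312*(-67/75150) = -3092452/37575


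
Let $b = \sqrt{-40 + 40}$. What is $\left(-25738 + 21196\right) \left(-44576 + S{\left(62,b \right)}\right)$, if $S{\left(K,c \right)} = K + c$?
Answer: $202182588$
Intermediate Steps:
$b = 0$ ($b = \sqrt{0} = 0$)
$\left(-25738 + 21196\right) \left(-44576 + S{\left(62,b \right)}\right) = \left(-25738 + 21196\right) \left(-44576 + \left(62 + 0\right)\right) = - 4542 \left(-44576 + 62\right) = \left(-4542\right) \left(-44514\right) = 202182588$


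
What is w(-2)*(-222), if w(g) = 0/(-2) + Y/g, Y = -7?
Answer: -777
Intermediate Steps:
w(g) = -7/g (w(g) = 0/(-2) - 7/g = 0*(-1/2) - 7/g = 0 - 7/g = -7/g)
w(-2)*(-222) = -7/(-2)*(-222) = -7*(-1/2)*(-222) = (7/2)*(-222) = -777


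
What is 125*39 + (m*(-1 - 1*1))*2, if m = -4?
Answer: 4891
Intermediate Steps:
125*39 + (m*(-1 - 1*1))*2 = 125*39 - 4*(-1 - 1*1)*2 = 4875 - 4*(-1 - 1)*2 = 4875 - 4*(-2)*2 = 4875 + 8*2 = 4875 + 16 = 4891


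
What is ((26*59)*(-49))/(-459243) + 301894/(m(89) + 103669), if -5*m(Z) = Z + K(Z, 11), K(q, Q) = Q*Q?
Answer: 146431933324/47589974361 ≈ 3.0770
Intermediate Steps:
K(q, Q) = Q²
m(Z) = -121/5 - Z/5 (m(Z) = -(Z + 11²)/5 = -(Z + 121)/5 = -(121 + Z)/5 = -121/5 - Z/5)
((26*59)*(-49))/(-459243) + 301894/(m(89) + 103669) = ((26*59)*(-49))/(-459243) + 301894/((-121/5 - ⅕*89) + 103669) = (1534*(-49))*(-1/459243) + 301894/((-121/5 - 89/5) + 103669) = -75166*(-1/459243) + 301894/(-42 + 103669) = 75166/459243 + 301894/103627 = 146431933324/47589974361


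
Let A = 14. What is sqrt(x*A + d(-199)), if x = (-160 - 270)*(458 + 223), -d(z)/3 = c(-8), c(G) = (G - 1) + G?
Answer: I*sqrt(4099569) ≈ 2024.7*I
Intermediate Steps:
c(G) = -1 + 2*G (c(G) = (-1 + G) + G = -1 + 2*G)
d(z) = 51 (d(z) = -3*(-1 + 2*(-8)) = -3*(-1 - 16) = -3*(-17) = 51)
x = -292830 (x = -430*681 = -292830)
sqrt(x*A + d(-199)) = sqrt(-292830*14 + 51) = sqrt(-4099620 + 51) = sqrt(-4099569) = I*sqrt(4099569)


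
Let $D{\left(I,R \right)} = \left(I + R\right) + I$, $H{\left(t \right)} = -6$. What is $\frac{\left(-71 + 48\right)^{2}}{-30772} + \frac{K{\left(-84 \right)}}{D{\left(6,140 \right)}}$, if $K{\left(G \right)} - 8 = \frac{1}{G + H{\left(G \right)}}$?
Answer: $\frac{3722087}{105240240} \approx 0.035368$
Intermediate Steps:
$K{\left(G \right)} = 8 + \frac{1}{-6 + G}$ ($K{\left(G \right)} = 8 + \frac{1}{G - 6} = 8 + \frac{1}{-6 + G}$)
$D{\left(I,R \right)} = R + 2 I$
$\frac{\left(-71 + 48\right)^{2}}{-30772} + \frac{K{\left(-84 \right)}}{D{\left(6,140 \right)}} = \frac{\left(-71 + 48\right)^{2}}{-30772} + \frac{\frac{1}{-6 - 84} \left(-47 + 8 \left(-84\right)\right)}{140 + 2 \cdot 6} = \left(-23\right)^{2} \left(- \frac{1}{30772}\right) + \frac{\frac{1}{-90} \left(-47 - 672\right)}{140 + 12} = 529 \left(- \frac{1}{30772}\right) + \frac{\left(- \frac{1}{90}\right) \left(-719\right)}{152} = - \frac{529}{30772} + \frac{719}{90} \cdot \frac{1}{152} = - \frac{529}{30772} + \frac{719}{13680} = \frac{3722087}{105240240}$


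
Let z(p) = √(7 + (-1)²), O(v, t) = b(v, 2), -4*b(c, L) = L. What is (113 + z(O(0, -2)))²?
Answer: 12777 + 452*√2 ≈ 13416.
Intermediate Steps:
b(c, L) = -L/4
O(v, t) = -½ (O(v, t) = -¼*2 = -½)
z(p) = 2*√2 (z(p) = √(7 + 1) = √8 = 2*√2)
(113 + z(O(0, -2)))² = (113 + 2*√2)²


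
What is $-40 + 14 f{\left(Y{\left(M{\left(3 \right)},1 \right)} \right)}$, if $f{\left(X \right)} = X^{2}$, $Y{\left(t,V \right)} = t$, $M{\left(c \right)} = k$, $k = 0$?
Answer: $-40$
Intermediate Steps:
$M{\left(c \right)} = 0$
$-40 + 14 f{\left(Y{\left(M{\left(3 \right)},1 \right)} \right)} = -40 + 14 \cdot 0^{2} = -40 + 14 \cdot 0 = -40 + 0 = -40$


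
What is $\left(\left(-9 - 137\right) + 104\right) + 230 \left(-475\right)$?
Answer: $-109292$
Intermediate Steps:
$\left(\left(-9 - 137\right) + 104\right) + 230 \left(-475\right) = \left(-146 + 104\right) - 109250 = -42 - 109250 = -109292$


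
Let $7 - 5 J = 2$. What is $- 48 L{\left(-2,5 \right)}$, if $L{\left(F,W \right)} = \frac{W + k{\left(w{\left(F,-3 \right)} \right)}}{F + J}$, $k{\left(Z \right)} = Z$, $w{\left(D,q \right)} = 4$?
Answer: $432$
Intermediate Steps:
$J = 1$ ($J = \frac{7}{5} - \frac{2}{5} = 1$)
$L{\left(F,W \right)} = \frac{4 + W}{1 + F}$ ($L{\left(F,W \right)} = \frac{W + 4}{F + 1} = \frac{4 + W}{1 + F}$)
$- 48 L{\left(-2,5 \right)} = - 48 \frac{4 + 5}{1 - 2} = - 48 \frac{1}{-1} \cdot 9 = - 48 \left(\left(-1\right) 9\right) = \left(-48\right) \left(-9\right) = 432$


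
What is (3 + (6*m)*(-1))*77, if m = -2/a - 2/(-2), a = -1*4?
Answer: -462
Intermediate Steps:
a = -4
m = 3/2 (m = -2/(-4) - 2/(-2) = -2*(-1/4) - 2*(-1/2) = 1/2 + 1 = 3/2 ≈ 1.5000)
(3 + (6*m)*(-1))*77 = (3 + (6*(3/2))*(-1))*77 = (3 + 9*(-1))*77 = (3 - 9)*77 = -6*77 = -462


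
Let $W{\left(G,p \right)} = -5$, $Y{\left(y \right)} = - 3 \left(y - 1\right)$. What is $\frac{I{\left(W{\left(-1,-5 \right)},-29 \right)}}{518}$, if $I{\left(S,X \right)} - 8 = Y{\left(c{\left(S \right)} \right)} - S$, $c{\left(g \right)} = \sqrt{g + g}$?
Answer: $\frac{8}{259} - \frac{3 i \sqrt{10}}{518} \approx 0.030888 - 0.018314 i$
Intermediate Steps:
$c{\left(g \right)} = \sqrt{2} \sqrt{g}$ ($c{\left(g \right)} = \sqrt{2 g} = \sqrt{2} \sqrt{g}$)
$Y{\left(y \right)} = 3 - 3 y$ ($Y{\left(y \right)} = - 3 \left(-1 + y\right) = 3 - 3 y$)
$I{\left(S,X \right)} = 11 - S - 3 \sqrt{2} \sqrt{S}$ ($I{\left(S,X \right)} = 8 - \left(-3 + S + 3 \sqrt{2} \sqrt{S}\right) = 11 - S - 3 \sqrt{2} \sqrt{S}$)
$\frac{I{\left(W{\left(-1,-5 \right)},-29 \right)}}{518} = \frac{11 - -5 - 3 \sqrt{2} \sqrt{-5}}{518} = \left(11 + 5 - 3 \sqrt{2} i \sqrt{5}\right) \frac{1}{518} = \left(11 + 5 - 3 i \sqrt{10}\right) \frac{1}{518} = \left(16 - 3 i \sqrt{10}\right) \frac{1}{518} = \frac{8}{259} - \frac{3 i \sqrt{10}}{518}$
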